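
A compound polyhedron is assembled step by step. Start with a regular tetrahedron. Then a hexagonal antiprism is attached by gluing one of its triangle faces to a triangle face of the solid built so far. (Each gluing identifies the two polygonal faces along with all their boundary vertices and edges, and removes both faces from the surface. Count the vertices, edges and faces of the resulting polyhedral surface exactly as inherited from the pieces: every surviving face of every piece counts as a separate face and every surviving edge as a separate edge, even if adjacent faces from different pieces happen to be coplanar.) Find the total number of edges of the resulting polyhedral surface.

27

A regular tetrahedron: V=4, E=6, F=4.
Attach a hexagonal antiprism (V=12, E=24, F=14) along a 3-gon: merge 3 vertices and 3 edges, delete both glued faces → V=13, E=27, F=16.
Check: V − E + F = 13 − 27 + 16 = 2.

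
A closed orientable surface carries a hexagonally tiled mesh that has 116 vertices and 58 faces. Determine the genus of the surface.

1

Every face is a hexagon, so 2E = 6·58 = 348, giving E = 174.
χ = V − E + F = 116 − 174 + 58 = 0.
For a closed orientable surface χ = 2 − 2g, so g = (2 − (0))/2 = 1.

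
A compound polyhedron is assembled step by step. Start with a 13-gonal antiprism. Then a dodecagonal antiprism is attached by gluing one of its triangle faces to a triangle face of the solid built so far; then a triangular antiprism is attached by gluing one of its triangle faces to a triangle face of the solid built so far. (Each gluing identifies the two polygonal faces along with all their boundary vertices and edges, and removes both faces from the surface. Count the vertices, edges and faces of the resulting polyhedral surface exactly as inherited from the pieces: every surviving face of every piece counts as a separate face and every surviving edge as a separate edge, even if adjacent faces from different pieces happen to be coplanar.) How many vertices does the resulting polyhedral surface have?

A 13-gonal antiprism: V=26, E=52, F=28.
Attach a dodecagonal antiprism (V=24, E=48, F=26) along a 3-gon: merge 3 vertices and 3 edges, delete both glued faces → V=47, E=97, F=52.
Attach a triangular antiprism (V=6, E=12, F=8) along a 3-gon: merge 3 vertices and 3 edges, delete both glued faces → V=50, E=106, F=58.
Check: V − E + F = 50 − 106 + 58 = 2.

50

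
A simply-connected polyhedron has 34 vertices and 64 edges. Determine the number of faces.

32

Here V − E + F = 2.
F = 2 − V + E = 2 − 34 + 64 = 32.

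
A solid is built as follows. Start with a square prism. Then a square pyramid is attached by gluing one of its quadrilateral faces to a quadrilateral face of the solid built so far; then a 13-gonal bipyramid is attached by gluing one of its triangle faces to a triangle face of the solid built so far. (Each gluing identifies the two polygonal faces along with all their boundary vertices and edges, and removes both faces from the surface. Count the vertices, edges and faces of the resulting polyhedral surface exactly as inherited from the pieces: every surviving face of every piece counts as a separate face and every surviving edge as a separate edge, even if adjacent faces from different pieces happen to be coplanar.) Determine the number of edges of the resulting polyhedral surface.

A square prism: V=8, E=12, F=6.
Attach a square pyramid (V=5, E=8, F=5) along a 4-gon: merge 4 vertices and 4 edges, delete both glued faces → V=9, E=16, F=9.
Attach a 13-gonal bipyramid (V=15, E=39, F=26) along a 3-gon: merge 3 vertices and 3 edges, delete both glued faces → V=21, E=52, F=33.
Check: V − E + F = 21 − 52 + 33 = 2.

52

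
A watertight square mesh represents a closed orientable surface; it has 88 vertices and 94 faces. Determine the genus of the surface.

4

Every face is a square, so 2E = 4·94 = 376, giving E = 188.
χ = V − E + F = 88 − 188 + 94 = -6.
For a closed orientable surface χ = 2 − 2g, so g = (2 − (-6))/2 = 4.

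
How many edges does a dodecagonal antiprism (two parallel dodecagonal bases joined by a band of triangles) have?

An antiprism on an n-gon has two n-gon caps and 2n triangles: V = 2·12 = 24, E = 4·12 = 48, F = 2·12 + 2 = 26.

48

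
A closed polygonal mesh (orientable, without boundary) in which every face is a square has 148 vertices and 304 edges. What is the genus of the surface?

Every face is a square and each edge borders two faces, so 4F = 2·304, giving F = 152.
χ = V − E + F = 148 − 304 + 152 = -4.
For a closed orientable surface χ = 2 − 2g, so g = (2 − (-4))/2 = 3.

3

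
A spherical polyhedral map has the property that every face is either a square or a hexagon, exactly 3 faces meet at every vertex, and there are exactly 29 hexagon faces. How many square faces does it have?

6

Let x be the number of squares; then F = 29 + x.
Edge–face incidences: 2E = 6·29 + 4·x = 174 + 4x.
Every vertex has degree 3, so 3V = 2E.
Euler: V − E + F = 2 ⇒ (2E)/3 − E + (29 + x) = 2.
Multiply by 6: 2·(2E) − 3·(2E) + 6·(29 + x) = 12, i.e. 174 + 6x − (174 + 4x) = 12.
Collecting terms: 2x = 12, so x = 6.
Then 2E = 174 + 4·6 = 198, so E = 99, V = 2E/3 = 66, F = 29 + 6 = 35.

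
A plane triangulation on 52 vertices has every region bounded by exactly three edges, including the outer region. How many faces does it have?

In a plane triangulation 3F = 2E and V − E + F = 2, so F = 2V − 4 = 2·52 − 4 = 100.

100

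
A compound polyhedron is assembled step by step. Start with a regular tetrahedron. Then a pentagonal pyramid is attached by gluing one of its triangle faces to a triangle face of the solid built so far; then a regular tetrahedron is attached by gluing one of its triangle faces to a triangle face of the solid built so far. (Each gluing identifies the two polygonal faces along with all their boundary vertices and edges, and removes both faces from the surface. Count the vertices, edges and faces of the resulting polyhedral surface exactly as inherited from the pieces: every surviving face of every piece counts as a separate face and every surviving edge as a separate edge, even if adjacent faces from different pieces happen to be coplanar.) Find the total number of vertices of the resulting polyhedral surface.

8

A regular tetrahedron: V=4, E=6, F=4.
Attach a pentagonal pyramid (V=6, E=10, F=6) along a 3-gon: merge 3 vertices and 3 edges, delete both glued faces → V=7, E=13, F=8.
Attach a regular tetrahedron (V=4, E=6, F=4) along a 3-gon: merge 3 vertices and 3 edges, delete both glued faces → V=8, E=16, F=10.
Check: V − E + F = 8 − 16 + 10 = 2.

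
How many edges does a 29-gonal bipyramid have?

87

A bipyramid over an n-gon has 2n triangular faces and n + 2 vertices: V = 29 + 2 = 31, E = 3·29 = 87, F = 2·29 = 58.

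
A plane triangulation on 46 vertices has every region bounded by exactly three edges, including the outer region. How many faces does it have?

In a plane triangulation 3F = 2E and V − E + F = 2, so F = 2V − 4 = 2·46 − 4 = 88.

88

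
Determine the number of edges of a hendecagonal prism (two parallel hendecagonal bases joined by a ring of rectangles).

33

A prism on an n-gon has two n-gon bases and n rectangular sides: V = 2·11 = 22, E = 3·11 = 33, F = 11 + 2 = 13.
Check: V − E + F = 22 − 33 + 13 = 2.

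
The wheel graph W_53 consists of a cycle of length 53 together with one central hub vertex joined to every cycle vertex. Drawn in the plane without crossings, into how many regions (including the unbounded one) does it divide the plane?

54

W_53 has V = 53 + 1 = 54 vertices and E = 2·53 = 106 edges.
By Euler's formula F = 2 − V + E = 2 − 54 + 106 = 54.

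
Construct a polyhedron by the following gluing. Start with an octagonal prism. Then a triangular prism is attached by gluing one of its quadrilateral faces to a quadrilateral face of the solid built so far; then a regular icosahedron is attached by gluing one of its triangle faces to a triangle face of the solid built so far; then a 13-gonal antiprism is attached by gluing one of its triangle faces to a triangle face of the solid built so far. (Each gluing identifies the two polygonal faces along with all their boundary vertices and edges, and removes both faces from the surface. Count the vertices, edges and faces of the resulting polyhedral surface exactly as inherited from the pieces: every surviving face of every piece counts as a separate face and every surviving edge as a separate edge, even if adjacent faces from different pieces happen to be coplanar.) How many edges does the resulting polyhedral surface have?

105

An octagonal prism: V=16, E=24, F=10.
Attach a triangular prism (V=6, E=9, F=5) along a 4-gon: merge 4 vertices and 4 edges, delete both glued faces → V=18, E=29, F=13.
Attach a regular icosahedron (V=12, E=30, F=20) along a 3-gon: merge 3 vertices and 3 edges, delete both glued faces → V=27, E=56, F=31.
Attach a 13-gonal antiprism (V=26, E=52, F=28) along a 3-gon: merge 3 vertices and 3 edges, delete both glued faces → V=50, E=105, F=57.
Check: V − E + F = 50 − 105 + 57 = 2.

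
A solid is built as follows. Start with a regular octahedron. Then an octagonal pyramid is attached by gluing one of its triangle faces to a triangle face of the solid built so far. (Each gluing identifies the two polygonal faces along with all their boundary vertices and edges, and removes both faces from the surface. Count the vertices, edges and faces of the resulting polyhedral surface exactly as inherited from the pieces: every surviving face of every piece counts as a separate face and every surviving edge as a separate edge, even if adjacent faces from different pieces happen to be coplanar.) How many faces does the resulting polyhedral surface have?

15

A regular octahedron: V=6, E=12, F=8.
Attach an octagonal pyramid (V=9, E=16, F=9) along a 3-gon: merge 3 vertices and 3 edges, delete both glued faces → V=12, E=25, F=15.
Check: V − E + F = 12 − 25 + 15 = 2.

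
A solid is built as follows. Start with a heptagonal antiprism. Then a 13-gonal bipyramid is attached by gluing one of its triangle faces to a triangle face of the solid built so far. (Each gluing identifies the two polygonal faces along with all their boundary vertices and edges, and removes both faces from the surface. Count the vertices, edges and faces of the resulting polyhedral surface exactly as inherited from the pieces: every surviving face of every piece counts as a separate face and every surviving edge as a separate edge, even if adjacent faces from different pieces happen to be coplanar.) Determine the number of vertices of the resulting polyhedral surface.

26

A heptagonal antiprism: V=14, E=28, F=16.
Attach a 13-gonal bipyramid (V=15, E=39, F=26) along a 3-gon: merge 3 vertices and 3 edges, delete both glued faces → V=26, E=64, F=40.
Check: V − E + F = 26 − 64 + 40 = 2.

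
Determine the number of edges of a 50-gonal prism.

150

A prism on an n-gon has two n-gon bases and n rectangular sides: V = 2·50 = 100, E = 3·50 = 150, F = 50 + 2 = 52.
Check: V − E + F = 100 − 150 + 52 = 2.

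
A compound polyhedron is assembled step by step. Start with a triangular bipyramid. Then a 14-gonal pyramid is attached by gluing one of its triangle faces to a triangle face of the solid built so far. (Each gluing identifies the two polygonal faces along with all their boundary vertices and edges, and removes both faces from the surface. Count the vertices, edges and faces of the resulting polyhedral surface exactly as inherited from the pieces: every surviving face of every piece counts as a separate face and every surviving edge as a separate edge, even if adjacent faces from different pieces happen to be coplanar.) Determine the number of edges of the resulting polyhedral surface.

A triangular bipyramid: V=5, E=9, F=6.
Attach a 14-gonal pyramid (V=15, E=28, F=15) along a 3-gon: merge 3 vertices and 3 edges, delete both glued faces → V=17, E=34, F=19.
Check: V − E + F = 17 − 34 + 19 = 2.

34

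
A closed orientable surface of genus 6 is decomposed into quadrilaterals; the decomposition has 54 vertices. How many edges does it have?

χ = 2 − 2·6 = -10, and every face is a square so 4F = 2E.
V − E + F = -10 with E = 4F/2 gives 54 − (4/2 − 1)·F = -10, so F = 64 and E = 128.

128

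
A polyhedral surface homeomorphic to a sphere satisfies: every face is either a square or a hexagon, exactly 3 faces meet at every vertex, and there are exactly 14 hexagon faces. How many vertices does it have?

Let x be the number of squares; then F = 14 + x.
Edge–face incidences: 2E = 6·14 + 4·x = 84 + 4x.
Every vertex has degree 3, so 3V = 2E.
Euler: V − E + F = 2 ⇒ (2E)/3 − E + (14 + x) = 2.
Multiply by 6: 2·(2E) − 3·(2E) + 6·(14 + x) = 12, i.e. 84 + 6x − (84 + 4x) = 12.
Collecting terms: 2x = 12, so x = 6.
Then 2E = 84 + 4·6 = 108, so E = 54, V = 2E/3 = 36, F = 14 + 6 = 20.

36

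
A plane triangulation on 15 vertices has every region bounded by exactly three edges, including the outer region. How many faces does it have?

In a plane triangulation 3F = 2E and V − E + F = 2, so F = 2V − 4 = 2·15 − 4 = 26.

26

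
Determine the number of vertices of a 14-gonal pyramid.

A pyramid on an n-gon base has one n-gon and n triangles: V = 14 + 1 = 15, E = 2·14 = 28, F = 14 + 1 = 15.

15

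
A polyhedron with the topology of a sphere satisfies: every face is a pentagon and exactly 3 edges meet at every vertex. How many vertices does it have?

Each face has 5 edges and each edge borders two faces, so 2E = 5F.
Each vertex has degree 3, so 3V = 2E and hence V = 5F/3.
Euler: V − E + F = 2 ⇒ (5F/3) − (5F/2) + F = 2.
Multiply by 6: (10 − 15 + 6)F = 12, i.e. 1F = 12.
So F = 12, E = 5·12/2 = 30, V = 5·12/3 = 20.

20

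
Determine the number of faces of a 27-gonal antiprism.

An antiprism on an n-gon has two n-gon caps and 2n triangles: V = 2·27 = 54, E = 4·27 = 108, F = 2·27 + 2 = 56.

56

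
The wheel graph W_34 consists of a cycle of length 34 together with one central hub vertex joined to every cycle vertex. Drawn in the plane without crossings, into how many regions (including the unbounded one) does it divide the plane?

35

W_34 has V = 34 + 1 = 35 vertices and E = 2·34 = 68 edges.
By Euler's formula F = 2 − V + E = 2 − 35 + 68 = 35.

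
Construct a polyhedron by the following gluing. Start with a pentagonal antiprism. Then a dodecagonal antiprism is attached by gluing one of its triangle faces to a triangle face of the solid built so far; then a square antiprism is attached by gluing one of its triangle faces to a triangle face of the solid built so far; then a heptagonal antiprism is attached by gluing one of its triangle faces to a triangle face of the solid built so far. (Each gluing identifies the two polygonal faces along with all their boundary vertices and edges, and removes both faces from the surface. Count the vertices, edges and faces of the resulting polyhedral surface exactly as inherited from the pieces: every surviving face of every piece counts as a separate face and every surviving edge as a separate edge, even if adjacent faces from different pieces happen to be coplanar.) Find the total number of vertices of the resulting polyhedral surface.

47

A pentagonal antiprism: V=10, E=20, F=12.
Attach a dodecagonal antiprism (V=24, E=48, F=26) along a 3-gon: merge 3 vertices and 3 edges, delete both glued faces → V=31, E=65, F=36.
Attach a square antiprism (V=8, E=16, F=10) along a 3-gon: merge 3 vertices and 3 edges, delete both glued faces → V=36, E=78, F=44.
Attach a heptagonal antiprism (V=14, E=28, F=16) along a 3-gon: merge 3 vertices and 3 edges, delete both glued faces → V=47, E=103, F=58.
Check: V − E + F = 47 − 103 + 58 = 2.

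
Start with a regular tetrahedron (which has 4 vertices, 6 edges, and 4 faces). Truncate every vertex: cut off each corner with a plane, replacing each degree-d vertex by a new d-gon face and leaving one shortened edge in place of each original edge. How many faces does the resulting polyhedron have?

Truncation replaces each original edge-end by a new vertex, so V′ = 2E = 12.
Each original edge survives, and each old vertex of degree d contributes d new edges; summing degrees gives Σd = 2E, so E′ = E + 2E = 3E = 18.
Each original face survives and each original vertex becomes one new face: F′ = F + V = 8.

8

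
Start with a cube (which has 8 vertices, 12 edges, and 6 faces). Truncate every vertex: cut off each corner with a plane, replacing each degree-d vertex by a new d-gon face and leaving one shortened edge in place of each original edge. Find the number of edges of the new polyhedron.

Truncation replaces each original edge-end by a new vertex, so V′ = 2E = 24.
Each original edge survives, and each old vertex of degree d contributes d new edges; summing degrees gives Σd = 2E, so E′ = E + 2E = 3E = 36.
Each original face survives and each original vertex becomes one new face: F′ = F + V = 14.

36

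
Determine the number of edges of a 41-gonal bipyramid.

123

A bipyramid over an n-gon has 2n triangular faces and n + 2 vertices: V = 41 + 2 = 43, E = 3·41 = 123, F = 2·41 = 82.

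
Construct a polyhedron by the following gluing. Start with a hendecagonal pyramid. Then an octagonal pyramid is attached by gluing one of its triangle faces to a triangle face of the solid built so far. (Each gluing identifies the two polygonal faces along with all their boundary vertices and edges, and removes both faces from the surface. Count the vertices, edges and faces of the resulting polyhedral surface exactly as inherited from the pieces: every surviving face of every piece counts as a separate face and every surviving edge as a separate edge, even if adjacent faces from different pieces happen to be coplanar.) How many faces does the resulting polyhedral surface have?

A hendecagonal pyramid: V=12, E=22, F=12.
Attach an octagonal pyramid (V=9, E=16, F=9) along a 3-gon: merge 3 vertices and 3 edges, delete both glued faces → V=18, E=35, F=19.
Check: V − E + F = 18 − 35 + 19 = 2.

19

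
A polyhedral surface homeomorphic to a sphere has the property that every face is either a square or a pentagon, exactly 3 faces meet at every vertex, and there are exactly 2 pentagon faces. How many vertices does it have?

10

Let x be the number of squares; then F = 2 + x.
Edge–face incidences: 2E = 5·2 + 4·x = 10 + 4x.
Every vertex has degree 3, so 3V = 2E.
Euler: V − E + F = 2 ⇒ (2E)/3 − E + (2 + x) = 2.
Multiply by 6: 2·(2E) − 3·(2E) + 6·(2 + x) = 12, i.e. 12 + 6x − (10 + 4x) = 12.
Collecting terms: 2x + 2 = 12, so 2x = 10, so x = 5.
Then 2E = 10 + 4·5 = 30, so E = 15, V = 2E/3 = 10, F = 2 + 5 = 7.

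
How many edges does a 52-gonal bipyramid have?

A bipyramid over an n-gon has 2n triangular faces and n + 2 vertices: V = 52 + 2 = 54, E = 3·52 = 156, F = 2·52 = 104.
Check: V − E + F = 54 − 156 + 104 = 2.

156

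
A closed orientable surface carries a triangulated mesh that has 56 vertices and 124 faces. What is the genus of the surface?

Every face is a triangle, so 2E = 3·124 = 372, giving E = 186.
χ = V − E + F = 56 − 186 + 124 = -6.
For a closed orientable surface χ = 2 − 2g, so g = (2 − (-6))/2 = 4.

4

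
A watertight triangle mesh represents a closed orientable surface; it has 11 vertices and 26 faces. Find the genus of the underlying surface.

Every face is a triangle, so 2E = 3·26 = 78, giving E = 39.
χ = V − E + F = 11 − 39 + 26 = -2.
For a closed orientable surface χ = 2 − 2g, so g = (2 − (-2))/2 = 2.

2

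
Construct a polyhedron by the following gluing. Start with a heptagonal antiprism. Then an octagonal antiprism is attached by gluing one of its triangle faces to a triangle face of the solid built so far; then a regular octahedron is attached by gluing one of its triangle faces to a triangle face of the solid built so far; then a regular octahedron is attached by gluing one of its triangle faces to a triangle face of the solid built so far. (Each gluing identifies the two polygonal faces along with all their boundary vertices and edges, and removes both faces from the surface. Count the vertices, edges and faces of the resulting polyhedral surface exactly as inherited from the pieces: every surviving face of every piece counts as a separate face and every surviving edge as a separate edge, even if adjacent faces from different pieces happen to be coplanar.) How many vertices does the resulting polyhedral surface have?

A heptagonal antiprism: V=14, E=28, F=16.
Attach an octagonal antiprism (V=16, E=32, F=18) along a 3-gon: merge 3 vertices and 3 edges, delete both glued faces → V=27, E=57, F=32.
Attach a regular octahedron (V=6, E=12, F=8) along a 3-gon: merge 3 vertices and 3 edges, delete both glued faces → V=30, E=66, F=38.
Attach a regular octahedron (V=6, E=12, F=8) along a 3-gon: merge 3 vertices and 3 edges, delete both glued faces → V=33, E=75, F=44.
Check: V − E + F = 33 − 75 + 44 = 2.

33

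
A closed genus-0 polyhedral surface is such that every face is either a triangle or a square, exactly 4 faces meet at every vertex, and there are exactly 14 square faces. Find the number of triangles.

Let x be the number of triangles; then F = 14 + x.
Edge–face incidences: 2E = 4·14 + 3·x = 56 + 3x.
Every vertex has degree 4, so 4V = 2E.
Euler: V − E + F = 2 ⇒ (2E)/4 − E + (14 + x) = 2.
Multiply by 8: 2·(2E) − 4·(2E) + 8·(14 + x) = 16, i.e. 112 + 8x − 2·(56 + 3x) = 16.
Collecting terms: 2x = 16, so x = 8.
Then 2E = 56 + 3·8 = 80, so E = 40, V = 2E/4 = 20, F = 14 + 8 = 22.

8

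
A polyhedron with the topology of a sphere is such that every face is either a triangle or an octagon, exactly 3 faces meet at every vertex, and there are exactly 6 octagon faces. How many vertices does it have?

Let x be the number of triangles; then F = 6 + x.
Edge–face incidences: 2E = 8·6 + 3·x = 48 + 3x.
Every vertex has degree 3, so 3V = 2E.
Euler: V − E + F = 2 ⇒ (2E)/3 − E + (6 + x) = 2.
Multiply by 6: 2·(2E) − 3·(2E) + 6·(6 + x) = 12, i.e. 36 + 6x − (48 + 3x) = 12.
Collecting terms: 3x − 12 = 12, so 3x = 24, so x = 8.
Then 2E = 48 + 3·8 = 72, so E = 36, V = 2E/3 = 24, F = 6 + 8 = 14.

24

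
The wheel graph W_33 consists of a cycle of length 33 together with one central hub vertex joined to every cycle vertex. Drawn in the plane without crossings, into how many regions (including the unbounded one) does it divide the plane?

34

W_33 has V = 33 + 1 = 34 vertices and E = 2·33 = 66 edges.
By Euler's formula F = 2 − V + E = 2 − 34 + 66 = 34.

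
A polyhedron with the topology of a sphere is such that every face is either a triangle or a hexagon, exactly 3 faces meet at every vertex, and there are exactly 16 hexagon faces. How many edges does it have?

Let x be the number of triangles; then F = 16 + x.
Edge–face incidences: 2E = 6·16 + 3·x = 96 + 3x.
Every vertex has degree 3, so 3V = 2E.
Euler: V − E + F = 2 ⇒ (2E)/3 − E + (16 + x) = 2.
Multiply by 6: 2·(2E) − 3·(2E) + 6·(16 + x) = 12, i.e. 96 + 6x − (96 + 3x) = 12.
Collecting terms: 3x = 12, so x = 4.
Then 2E = 96 + 3·4 = 108, so E = 54, V = 2E/3 = 36, F = 16 + 4 = 20.

54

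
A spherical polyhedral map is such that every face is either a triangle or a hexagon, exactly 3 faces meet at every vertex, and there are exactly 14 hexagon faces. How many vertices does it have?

Let x be the number of triangles; then F = 14 + x.
Edge–face incidences: 2E = 6·14 + 3·x = 84 + 3x.
Every vertex has degree 3, so 3V = 2E.
Euler: V − E + F = 2 ⇒ (2E)/3 − E + (14 + x) = 2.
Multiply by 6: 2·(2E) − 3·(2E) + 6·(14 + x) = 12, i.e. 84 + 6x − (84 + 3x) = 12.
Collecting terms: 3x = 12, so x = 4.
Then 2E = 84 + 3·4 = 96, so E = 48, V = 2E/3 = 32, F = 14 + 4 = 18.

32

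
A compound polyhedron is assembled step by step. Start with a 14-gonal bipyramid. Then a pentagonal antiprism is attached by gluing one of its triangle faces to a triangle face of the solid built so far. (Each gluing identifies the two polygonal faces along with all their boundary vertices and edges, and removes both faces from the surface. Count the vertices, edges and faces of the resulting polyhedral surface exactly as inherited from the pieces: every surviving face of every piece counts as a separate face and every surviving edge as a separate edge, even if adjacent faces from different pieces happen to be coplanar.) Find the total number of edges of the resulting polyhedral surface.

59

A 14-gonal bipyramid: V=16, E=42, F=28.
Attach a pentagonal antiprism (V=10, E=20, F=12) along a 3-gon: merge 3 vertices and 3 edges, delete both glued faces → V=23, E=59, F=38.
Check: V − E + F = 23 − 59 + 38 = 2.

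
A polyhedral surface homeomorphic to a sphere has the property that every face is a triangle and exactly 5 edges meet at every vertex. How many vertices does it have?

Each face has 3 edges and each edge borders two faces, so 2E = 3F.
Each vertex has degree 5, so 5V = 2E and hence V = 3F/5.
Euler: V − E + F = 2 ⇒ (3F/5) − (3F/2) + F = 2.
Multiply by 10: (6 − 15 + 10)F = 20, i.e. 1F = 20.
So F = 20, E = 3·20/2 = 30, V = 3·20/5 = 12.

12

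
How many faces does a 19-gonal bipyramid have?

38

A bipyramid over an n-gon has 2n triangular faces and n + 2 vertices: V = 19 + 2 = 21, E = 3·19 = 57, F = 2·19 = 38.
Check: V − E + F = 21 − 57 + 38 = 2.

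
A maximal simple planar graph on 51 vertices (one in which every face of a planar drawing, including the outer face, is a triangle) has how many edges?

In a plane triangulation 3F = 2E and V − E + F = 2, so E = 3V − 6 = 3·51 − 6 = 147.

147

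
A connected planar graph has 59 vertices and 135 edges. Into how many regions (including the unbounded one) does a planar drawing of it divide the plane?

78

Euler's formula for a connected plane graph: V − E + F = 2, so F = 2 − 59 + 135 = 78.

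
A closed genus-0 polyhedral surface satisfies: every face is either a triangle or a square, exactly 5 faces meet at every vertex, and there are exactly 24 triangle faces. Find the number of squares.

2

Let x be the number of squares; then F = 24 + x.
Edge–face incidences: 2E = 3·24 + 4·x = 72 + 4x.
Every vertex has degree 5, so 5V = 2E.
Euler: V − E + F = 2 ⇒ (2E)/5 − E + (24 + x) = 2.
Multiply by 10: 2·(2E) − 5·(2E) + 10·(24 + x) = 20, i.e. 240 + 10x − 3·(72 + 4x) = 20.
Collecting terms: −2x + 24 = 20, so −2x = −4, so x = 2.
Then 2E = 72 + 4·2 = 80, so E = 40, V = 2E/5 = 16, F = 24 + 2 = 26.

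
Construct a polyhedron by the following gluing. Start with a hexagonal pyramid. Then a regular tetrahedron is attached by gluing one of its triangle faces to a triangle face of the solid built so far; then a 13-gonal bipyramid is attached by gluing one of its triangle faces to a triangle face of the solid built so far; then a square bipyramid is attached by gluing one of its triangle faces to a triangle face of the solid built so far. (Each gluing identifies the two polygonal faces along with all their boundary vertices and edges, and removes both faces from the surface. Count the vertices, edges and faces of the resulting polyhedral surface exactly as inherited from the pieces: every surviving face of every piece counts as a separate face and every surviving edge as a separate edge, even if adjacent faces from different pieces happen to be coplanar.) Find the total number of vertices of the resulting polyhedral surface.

23

A hexagonal pyramid: V=7, E=12, F=7.
Attach a regular tetrahedron (V=4, E=6, F=4) along a 3-gon: merge 3 vertices and 3 edges, delete both glued faces → V=8, E=15, F=9.
Attach a 13-gonal bipyramid (V=15, E=39, F=26) along a 3-gon: merge 3 vertices and 3 edges, delete both glued faces → V=20, E=51, F=33.
Attach a square bipyramid (V=6, E=12, F=8) along a 3-gon: merge 3 vertices and 3 edges, delete both glued faces → V=23, E=60, F=39.
Check: V − E + F = 23 − 60 + 39 = 2.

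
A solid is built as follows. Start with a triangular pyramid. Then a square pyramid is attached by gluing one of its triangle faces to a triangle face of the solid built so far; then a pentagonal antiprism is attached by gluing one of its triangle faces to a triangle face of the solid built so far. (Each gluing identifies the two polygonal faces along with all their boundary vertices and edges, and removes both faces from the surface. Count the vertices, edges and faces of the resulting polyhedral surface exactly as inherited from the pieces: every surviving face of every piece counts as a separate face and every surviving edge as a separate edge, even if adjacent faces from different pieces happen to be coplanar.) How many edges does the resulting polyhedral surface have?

28

A triangular pyramid: V=4, E=6, F=4.
Attach a square pyramid (V=5, E=8, F=5) along a 3-gon: merge 3 vertices and 3 edges, delete both glued faces → V=6, E=11, F=7.
Attach a pentagonal antiprism (V=10, E=20, F=12) along a 3-gon: merge 3 vertices and 3 edges, delete both glued faces → V=13, E=28, F=17.
Check: V − E + F = 13 − 28 + 17 = 2.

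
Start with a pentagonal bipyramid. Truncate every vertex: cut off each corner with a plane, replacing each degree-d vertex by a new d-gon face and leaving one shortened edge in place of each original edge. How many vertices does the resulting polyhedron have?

30

The base solid has V = 7, E = 15, F = 10.
Truncation replaces each original edge-end by a new vertex, so V′ = 2E = 30.
Each original edge survives, and each old vertex of degree d contributes d new edges; summing degrees gives Σd = 2E, so E′ = E + 2E = 3E = 45.
Each original face survives and each original vertex becomes one new face: F′ = F + V = 17.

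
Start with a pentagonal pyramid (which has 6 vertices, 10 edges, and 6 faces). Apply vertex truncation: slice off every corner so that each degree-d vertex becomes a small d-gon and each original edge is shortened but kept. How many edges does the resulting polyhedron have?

30

Truncation replaces each original edge-end by a new vertex, so V′ = 2E = 20.
Each original edge survives, and each old vertex of degree d contributes d new edges; summing degrees gives Σd = 2E, so E′ = E + 2E = 3E = 30.
Each original face survives and each original vertex becomes one new face: F′ = F + V = 12.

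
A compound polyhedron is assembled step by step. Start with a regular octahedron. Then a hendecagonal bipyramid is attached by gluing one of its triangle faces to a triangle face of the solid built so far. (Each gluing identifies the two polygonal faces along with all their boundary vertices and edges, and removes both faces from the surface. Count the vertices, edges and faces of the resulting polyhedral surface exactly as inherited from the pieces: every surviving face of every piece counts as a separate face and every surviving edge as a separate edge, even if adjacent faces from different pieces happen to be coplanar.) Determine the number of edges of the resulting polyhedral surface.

A regular octahedron: V=6, E=12, F=8.
Attach a hendecagonal bipyramid (V=13, E=33, F=22) along a 3-gon: merge 3 vertices and 3 edges, delete both glued faces → V=16, E=42, F=28.
Check: V − E + F = 16 − 42 + 28 = 2.

42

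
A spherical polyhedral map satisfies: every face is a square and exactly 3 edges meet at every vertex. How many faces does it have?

Each face has 4 edges and each edge borders two faces, so 2E = 4F.
Each vertex has degree 3, so 3V = 2E and hence V = 4F/3.
Euler: V − E + F = 2 ⇒ (4F/3) − (4F/2) + F = 2.
Multiply by 6: (8 − 12 + 6)F = 12, i.e. 2F = 12.
So F = 6, E = 4·6/2 = 12, V = 4·6/3 = 8.

6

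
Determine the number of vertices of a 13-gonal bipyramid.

15

A bipyramid over an n-gon has 2n triangular faces and n + 2 vertices: V = 13 + 2 = 15, E = 3·13 = 39, F = 2·13 = 26.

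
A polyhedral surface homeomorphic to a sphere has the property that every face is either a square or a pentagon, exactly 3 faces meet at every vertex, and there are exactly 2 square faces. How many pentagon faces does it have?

Let x be the number of pentagons; then F = 2 + x.
Edge–face incidences: 2E = 4·2 + 5·x = 8 + 5x.
Every vertex has degree 3, so 3V = 2E.
Euler: V − E + F = 2 ⇒ (2E)/3 − E + (2 + x) = 2.
Multiply by 6: 2·(2E) − 3·(2E) + 6·(2 + x) = 12, i.e. 12 + 6x − (8 + 5x) = 12.
Collecting terms: x + 4 = 12, so x = 8.
Then 2E = 8 + 5·8 = 48, so E = 24, V = 2E/3 = 16, F = 2 + 8 = 10.

8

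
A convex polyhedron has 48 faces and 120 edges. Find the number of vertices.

74

Here V − E + F = 2.
V = 2 + E − F = 2 + 120 − 48 = 74.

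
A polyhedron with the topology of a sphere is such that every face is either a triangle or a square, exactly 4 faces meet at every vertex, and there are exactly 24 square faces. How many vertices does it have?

30

Let x be the number of triangles; then F = 24 + x.
Edge–face incidences: 2E = 4·24 + 3·x = 96 + 3x.
Every vertex has degree 4, so 4V = 2E.
Euler: V − E + F = 2 ⇒ (2E)/4 − E + (24 + x) = 2.
Multiply by 8: 2·(2E) − 4·(2E) + 8·(24 + x) = 16, i.e. 192 + 8x − 2·(96 + 3x) = 16.
Collecting terms: 2x = 16, so x = 8.
Then 2E = 96 + 3·8 = 120, so E = 60, V = 2E/4 = 30, F = 24 + 8 = 32.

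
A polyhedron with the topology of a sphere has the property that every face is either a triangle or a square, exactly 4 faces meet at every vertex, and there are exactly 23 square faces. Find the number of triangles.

8

Let x be the number of triangles; then F = 23 + x.
Edge–face incidences: 2E = 4·23 + 3·x = 92 + 3x.
Every vertex has degree 4, so 4V = 2E.
Euler: V − E + F = 2 ⇒ (2E)/4 − E + (23 + x) = 2.
Multiply by 8: 2·(2E) − 4·(2E) + 8·(23 + x) = 16, i.e. 184 + 8x − 2·(92 + 3x) = 16.
Collecting terms: 2x = 16, so x = 8.
Then 2E = 92 + 3·8 = 116, so E = 58, V = 2E/4 = 29, F = 23 + 8 = 31.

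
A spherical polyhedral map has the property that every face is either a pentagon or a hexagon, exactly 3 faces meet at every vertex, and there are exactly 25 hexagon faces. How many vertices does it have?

70

Let x be the number of pentagons; then F = 25 + x.
Edge–face incidences: 2E = 6·25 + 5·x = 150 + 5x.
Every vertex has degree 3, so 3V = 2E.
Euler: V − E + F = 2 ⇒ (2E)/3 − E + (25 + x) = 2.
Multiply by 6: 2·(2E) − 3·(2E) + 6·(25 + x) = 12, i.e. 150 + 6x − (150 + 5x) = 12.
Collecting terms: x = 12.
Then 2E = 150 + 5·12 = 210, so E = 105, V = 2E/3 = 70, F = 25 + 12 = 37.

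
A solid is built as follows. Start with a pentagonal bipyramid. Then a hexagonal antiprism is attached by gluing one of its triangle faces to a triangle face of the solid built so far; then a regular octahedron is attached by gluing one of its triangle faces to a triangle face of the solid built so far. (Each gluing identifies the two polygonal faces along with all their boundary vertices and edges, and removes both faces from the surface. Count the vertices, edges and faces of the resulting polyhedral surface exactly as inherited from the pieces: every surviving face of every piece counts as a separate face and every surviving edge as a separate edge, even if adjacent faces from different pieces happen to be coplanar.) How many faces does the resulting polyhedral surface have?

28

A pentagonal bipyramid: V=7, E=15, F=10.
Attach a hexagonal antiprism (V=12, E=24, F=14) along a 3-gon: merge 3 vertices and 3 edges, delete both glued faces → V=16, E=36, F=22.
Attach a regular octahedron (V=6, E=12, F=8) along a 3-gon: merge 3 vertices and 3 edges, delete both glued faces → V=19, E=45, F=28.
Check: V − E + F = 19 − 45 + 28 = 2.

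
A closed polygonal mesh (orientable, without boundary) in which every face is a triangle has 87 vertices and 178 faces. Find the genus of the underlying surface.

2

Every face is a triangle, so 2E = 3·178 = 534, giving E = 267.
χ = V − E + F = 87 − 267 + 178 = -2.
For a closed orientable surface χ = 2 − 2g, so g = (2 − (-2))/2 = 2.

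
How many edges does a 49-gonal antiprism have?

196

An antiprism on an n-gon has two n-gon caps and 2n triangles: V = 2·49 = 98, E = 4·49 = 196, F = 2·49 + 2 = 100.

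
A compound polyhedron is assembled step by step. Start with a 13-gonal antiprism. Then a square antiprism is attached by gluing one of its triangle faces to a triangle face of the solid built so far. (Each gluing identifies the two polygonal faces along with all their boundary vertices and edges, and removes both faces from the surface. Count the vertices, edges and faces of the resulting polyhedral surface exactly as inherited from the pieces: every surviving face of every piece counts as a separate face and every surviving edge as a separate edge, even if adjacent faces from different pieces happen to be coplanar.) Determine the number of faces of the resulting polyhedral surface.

A 13-gonal antiprism: V=26, E=52, F=28.
Attach a square antiprism (V=8, E=16, F=10) along a 3-gon: merge 3 vertices and 3 edges, delete both glued faces → V=31, E=65, F=36.
Check: V − E + F = 31 − 65 + 36 = 2.

36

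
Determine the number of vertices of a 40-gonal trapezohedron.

82

The n-trapezohedron (dual of the n-antiprism) has V = 2·40 + 2 = 82, E = 4·40 = 160, F = 2·40 = 80.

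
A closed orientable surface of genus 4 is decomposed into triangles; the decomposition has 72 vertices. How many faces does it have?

156

χ = 2 − 2·4 = -6, and every face is a triangle so 3F = 2E.
V − E + F = -6 with E = 3F/2 gives 72 − (3/2 − 1)·F = -6, so F = 156 and E = 234.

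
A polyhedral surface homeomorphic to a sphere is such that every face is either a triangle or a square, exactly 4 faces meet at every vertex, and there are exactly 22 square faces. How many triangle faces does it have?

8

Let x be the number of triangles; then F = 22 + x.
Edge–face incidences: 2E = 4·22 + 3·x = 88 + 3x.
Every vertex has degree 4, so 4V = 2E.
Euler: V − E + F = 2 ⇒ (2E)/4 − E + (22 + x) = 2.
Multiply by 8: 2·(2E) − 4·(2E) + 8·(22 + x) = 16, i.e. 176 + 8x − 2·(88 + 3x) = 16.
Collecting terms: 2x = 16, so x = 8.
Then 2E = 88 + 3·8 = 112, so E = 56, V = 2E/4 = 28, F = 22 + 8 = 30.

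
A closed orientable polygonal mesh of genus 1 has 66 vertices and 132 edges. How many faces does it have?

66

For a closed orientable surface of genus 1, χ = 2 − 2·1 = 0.
F = 0 − V + E = 0 − 66 + 132 = 66.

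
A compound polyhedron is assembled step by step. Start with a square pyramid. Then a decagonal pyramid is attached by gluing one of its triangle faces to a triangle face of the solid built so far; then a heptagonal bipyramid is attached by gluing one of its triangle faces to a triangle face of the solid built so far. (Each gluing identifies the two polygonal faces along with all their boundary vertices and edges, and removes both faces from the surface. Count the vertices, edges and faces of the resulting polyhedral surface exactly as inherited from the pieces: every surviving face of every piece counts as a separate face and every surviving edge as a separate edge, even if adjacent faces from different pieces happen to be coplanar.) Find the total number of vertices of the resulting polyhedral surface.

19

A square pyramid: V=5, E=8, F=5.
Attach a decagonal pyramid (V=11, E=20, F=11) along a 3-gon: merge 3 vertices and 3 edges, delete both glued faces → V=13, E=25, F=14.
Attach a heptagonal bipyramid (V=9, E=21, F=14) along a 3-gon: merge 3 vertices and 3 edges, delete both glued faces → V=19, E=43, F=26.
Check: V − E + F = 19 − 43 + 26 = 2.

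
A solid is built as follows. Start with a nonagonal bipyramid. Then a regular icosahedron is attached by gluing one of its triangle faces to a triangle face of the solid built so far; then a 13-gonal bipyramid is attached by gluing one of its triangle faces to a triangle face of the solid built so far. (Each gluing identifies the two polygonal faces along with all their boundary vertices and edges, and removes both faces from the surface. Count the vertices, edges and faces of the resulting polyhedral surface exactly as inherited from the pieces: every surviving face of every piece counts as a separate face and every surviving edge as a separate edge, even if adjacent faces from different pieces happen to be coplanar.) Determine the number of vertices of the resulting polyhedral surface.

A nonagonal bipyramid: V=11, E=27, F=18.
Attach a regular icosahedron (V=12, E=30, F=20) along a 3-gon: merge 3 vertices and 3 edges, delete both glued faces → V=20, E=54, F=36.
Attach a 13-gonal bipyramid (V=15, E=39, F=26) along a 3-gon: merge 3 vertices and 3 edges, delete both glued faces → V=32, E=90, F=60.
Check: V − E + F = 32 − 90 + 60 = 2.

32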